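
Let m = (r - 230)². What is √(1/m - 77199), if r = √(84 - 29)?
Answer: I*√(77199 - 1/(230 - √55)²) ≈ 277.85*I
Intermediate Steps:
r = √55 ≈ 7.4162
m = (-230 + √55)² (m = (√55 - 230)² = (-230 + √55)² ≈ 49544.)
√(1/m - 77199) = √(1/((230 - √55)²) - 77199) = √((230 - √55)⁻² - 77199) = √(-77199 + (230 - √55)⁻²)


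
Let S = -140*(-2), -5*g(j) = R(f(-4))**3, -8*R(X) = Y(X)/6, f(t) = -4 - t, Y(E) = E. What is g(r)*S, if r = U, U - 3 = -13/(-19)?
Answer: 0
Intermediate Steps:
U = 70/19 (U = 3 - 13/(-19) = 3 - 13*(-1/19) = 3 + 13/19 = 70/19 ≈ 3.6842)
r = 70/19 ≈ 3.6842
R(X) = -X/48 (R(X) = -X/(8*6) = -X/48)
g(j) = 0 (g(j) = -(-(-4 - 1*(-4))**3/110592)/5 = -(-(-4 + 4)**3/110592)/5 = -(-1/48*0)**3/5 = -1/5*0**3 = -1/5*0 = 0)
S = 280
g(r)*S = 0*280 = 0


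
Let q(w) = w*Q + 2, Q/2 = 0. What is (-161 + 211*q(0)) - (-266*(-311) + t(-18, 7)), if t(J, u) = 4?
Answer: -82469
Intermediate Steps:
Q = 0 (Q = 2*0 = 0)
q(w) = 2 (q(w) = w*0 + 2 = 0 + 2 = 2)
(-161 + 211*q(0)) - (-266*(-311) + t(-18, 7)) = (-161 + 211*2) - (-266*(-311) + 4) = (-161 + 422) - (82726 + 4) = 261 - 1*82730 = 261 - 82730 = -82469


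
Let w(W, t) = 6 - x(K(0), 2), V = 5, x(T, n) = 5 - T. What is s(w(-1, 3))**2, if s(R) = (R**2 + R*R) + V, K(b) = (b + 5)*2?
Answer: 61009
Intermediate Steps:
K(b) = 10 + 2*b (K(b) = (5 + b)*2 = 10 + 2*b)
w(W, t) = 11 (w(W, t) = 6 - (5 - (10 + 2*0)) = 6 - (5 - (10 + 0)) = 6 - (5 - 1*10) = 6 - (5 - 10) = 6 - 1*(-5) = 6 + 5 = 11)
s(R) = 5 + 2*R**2 (s(R) = (R**2 + R*R) + 5 = (R**2 + R**2) + 5 = 2*R**2 + 5 = 5 + 2*R**2)
s(w(-1, 3))**2 = (5 + 2*11**2)**2 = (5 + 2*121)**2 = (5 + 242)**2 = 247**2 = 61009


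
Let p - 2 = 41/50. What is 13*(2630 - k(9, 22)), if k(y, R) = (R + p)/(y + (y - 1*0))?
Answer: 30754867/900 ≈ 34172.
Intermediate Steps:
p = 141/50 (p = 2 + 41/50 = 141/50 ≈ 2.8200)
k(y, R) = (141/50 + R)/(2*y) (k(y, R) = (R + 141/50)/(y + (y - 1*0)) = (141/50 + R)/(y + (y + 0)) = (141/50 + R)/(y + y) = (141/50 + R)/((2*y)) = (141/50 + R)*(1/(2*y)) = (141/50 + R)/(2*y))
13*(2630 - k(9, 22)) = 13*(2630 - (141 + 50*22)/(100*9)) = 13*(2630 - (141 + 1100)/(100*9)) = 13*(2630 - 1241/(100*9)) = 13*(2630 - 1*1241/900) = 13*(2630 - 1241/900) = 13*(2365759/900) = 30754867/900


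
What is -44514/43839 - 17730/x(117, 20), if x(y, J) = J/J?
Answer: -86367776/4871 ≈ -17731.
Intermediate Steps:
x(y, J) = 1
-44514/43839 - 17730/x(117, 20) = -44514/43839 - 17730/1 = -44514*1/43839 - 17730*1 = -4946/4871 - 17730 = -86367776/4871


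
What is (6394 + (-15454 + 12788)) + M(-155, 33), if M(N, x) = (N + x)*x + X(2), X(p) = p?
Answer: -296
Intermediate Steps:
M(N, x) = 2 + x*(N + x) (M(N, x) = (N + x)*x + 2 = x*(N + x) + 2 = 2 + x*(N + x))
(6394 + (-15454 + 12788)) + M(-155, 33) = (6394 + (-15454 + 12788)) + (2 + 33² - 155*33) = (6394 - 2666) + (2 + 1089 - 5115) = 3728 - 4024 = -296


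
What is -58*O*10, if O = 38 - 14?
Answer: -13920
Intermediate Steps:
O = 24
-58*O*10 = -58*24*10 = -1392*10 = -13920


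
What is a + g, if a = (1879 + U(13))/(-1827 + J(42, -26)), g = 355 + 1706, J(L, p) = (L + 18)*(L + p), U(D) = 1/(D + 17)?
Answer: 53550239/26010 ≈ 2058.8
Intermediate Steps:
U(D) = 1/(17 + D)
J(L, p) = (18 + L)*(L + p)
g = 2061
a = -56371/26010 (a = (1879 + 1/(17 + 13))/(-1827 + (42² + 18*42 + 18*(-26) + 42*(-26))) = (1879 + 1/30)/(-1827 + (1764 + 756 - 468 - 1092)) = (1879 + 1/30)/(-1827 + 960) = (56371/30)/(-867) = (56371/30)*(-1/867) = -56371/26010 ≈ -2.1673)
a + g = -56371/26010 + 2061 = 53550239/26010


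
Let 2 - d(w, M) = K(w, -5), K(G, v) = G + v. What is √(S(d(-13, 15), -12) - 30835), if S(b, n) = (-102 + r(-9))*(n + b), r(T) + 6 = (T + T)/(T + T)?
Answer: I*√31691 ≈ 178.02*I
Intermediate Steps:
r(T) = -5 (r(T) = -6 + (T + T)/(T + T) = -6 + (2*T)/((2*T)) = -6 + (2*T)*(1/(2*T)) = -6 + 1 = -5)
d(w, M) = 7 - w (d(w, M) = 2 - (w - 5) = 2 - (-5 + w) = 2 + (5 - w) = 7 - w)
S(b, n) = -107*b - 107*n (S(b, n) = (-102 - 5)*(n + b) = -107*(b + n) = -107*b - 107*n)
√(S(d(-13, 15), -12) - 30835) = √((-107*(7 - 1*(-13)) - 107*(-12)) - 30835) = √((-107*(7 + 13) + 1284) - 30835) = √((-107*20 + 1284) - 30835) = √((-2140 + 1284) - 30835) = √(-856 - 30835) = √(-31691) = I*√31691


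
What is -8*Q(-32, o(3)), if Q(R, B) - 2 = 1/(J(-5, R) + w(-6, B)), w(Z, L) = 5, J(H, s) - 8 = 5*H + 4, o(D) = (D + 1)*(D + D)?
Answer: -15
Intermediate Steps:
o(D) = 2*D*(1 + D) (o(D) = (1 + D)*(2*D) = 2*D*(1 + D))
J(H, s) = 12 + 5*H (J(H, s) = 8 + (5*H + 4) = 8 + (4 + 5*H) = 12 + 5*H)
Q(R, B) = 15/8 (Q(R, B) = 2 + 1/((12 + 5*(-5)) + 5) = 2 + 1/((12 - 25) + 5) = 2 + 1/(-13 + 5) = 2 + 1/(-8) = 2 - ⅛ = 15/8)
-8*Q(-32, o(3)) = -8*15/8 = -15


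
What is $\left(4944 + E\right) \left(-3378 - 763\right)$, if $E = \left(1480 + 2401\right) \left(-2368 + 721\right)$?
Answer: $26448827883$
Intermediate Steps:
$E = -6392007$ ($E = 3881 \left(-1647\right) = -6392007$)
$\left(4944 + E\right) \left(-3378 - 763\right) = \left(4944 - 6392007\right) \left(-3378 - 763\right) = \left(-6387063\right) \left(-4141\right) = 26448827883$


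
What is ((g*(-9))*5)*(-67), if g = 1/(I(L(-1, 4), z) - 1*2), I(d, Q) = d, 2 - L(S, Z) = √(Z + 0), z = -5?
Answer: -3015/2 ≈ -1507.5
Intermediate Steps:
L(S, Z) = 2 - √Z (L(S, Z) = 2 - √(Z + 0) = 2 - √Z)
g = -½ (g = 1/((2 - √4) - 1*2) = 1/((2 - 1*2) - 2) = 1/((2 - 2) - 2) = 1/(0 - 2) = 1/(-2) = -½ ≈ -0.50000)
((g*(-9))*5)*(-67) = (-½*(-9)*5)*(-67) = ((9/2)*5)*(-67) = (45/2)*(-67) = -3015/2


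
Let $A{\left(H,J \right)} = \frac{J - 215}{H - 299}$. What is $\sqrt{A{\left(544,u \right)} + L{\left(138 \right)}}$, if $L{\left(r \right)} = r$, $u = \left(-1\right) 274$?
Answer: $\frac{\sqrt{166605}}{35} \approx 11.662$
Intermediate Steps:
$u = -274$
$A{\left(H,J \right)} = \frac{-215 + J}{-299 + H}$
$\sqrt{A{\left(544,u \right)} + L{\left(138 \right)}} = \sqrt{\frac{-215 - 274}{-299 + 544} + 138} = \sqrt{\frac{1}{245} \left(-489\right) + 138} = \sqrt{- \frac{489}{245} + 138} = \sqrt{\frac{33321}{245}} = \frac{\sqrt{166605}}{35}$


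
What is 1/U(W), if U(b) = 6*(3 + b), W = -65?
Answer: -1/372 ≈ -0.0026882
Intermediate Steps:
U(b) = 18 + 6*b
1/U(W) = 1/(18 + 6*(-65)) = 1/(18 - 390) = 1/(-372) = -1/372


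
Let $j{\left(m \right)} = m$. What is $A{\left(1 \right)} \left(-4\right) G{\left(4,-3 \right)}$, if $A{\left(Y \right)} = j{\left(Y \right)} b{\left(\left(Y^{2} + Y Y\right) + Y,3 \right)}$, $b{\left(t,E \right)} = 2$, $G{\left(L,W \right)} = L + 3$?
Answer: $-56$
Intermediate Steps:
$G{\left(L,W \right)} = 3 + L$
$A{\left(Y \right)} = 2 Y$ ($A{\left(Y \right)} = Y 2 = 2 Y$)
$A{\left(1 \right)} \left(-4\right) G{\left(4,-3 \right)} = 2 \cdot 1 \left(-4\right) \left(3 + 4\right) = 2 \left(-4\right) 7 = \left(-8\right) 7 = -56$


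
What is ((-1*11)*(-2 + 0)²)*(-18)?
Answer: 792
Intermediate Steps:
((-1*11)*(-2 + 0)²)*(-18) = -11*(-2)²*(-18) = -11*4*(-18) = -44*(-18) = 792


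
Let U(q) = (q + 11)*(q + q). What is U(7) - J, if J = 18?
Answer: 234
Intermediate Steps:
U(q) = 2*q*(11 + q) (U(q) = (11 + q)*(2*q) = 2*q*(11 + q))
U(7) - J = 2*7*(11 + 7) - 1*18 = 2*7*18 - 18 = 252 - 18 = 234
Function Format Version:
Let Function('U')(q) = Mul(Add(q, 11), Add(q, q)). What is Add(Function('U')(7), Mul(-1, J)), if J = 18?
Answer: 234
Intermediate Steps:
Function('U')(q) = Mul(2, q, Add(11, q)) (Function('U')(q) = Mul(Add(11, q), Mul(2, q)) = Mul(2, q, Add(11, q)))
Add(Function('U')(7), Mul(-1, J)) = Add(Mul(2, 7, Add(11, 7)), Mul(-1, 18)) = Add(Mul(2, 7, 18), -18) = Add(252, -18) = 234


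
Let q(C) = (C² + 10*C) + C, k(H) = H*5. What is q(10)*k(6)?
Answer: 6300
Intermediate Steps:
k(H) = 5*H
q(C) = C² + 11*C
q(10)*k(6) = (10*(11 + 10))*(5*6) = (10*21)*30 = 210*30 = 6300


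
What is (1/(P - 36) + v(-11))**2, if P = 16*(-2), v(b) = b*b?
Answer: 67683529/4624 ≈ 14637.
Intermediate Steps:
v(b) = b**2
P = -32
(1/(P - 36) + v(-11))**2 = (1/(-32 - 36) + (-11)**2)**2 = (1/(-68) + 121)**2 = (-1/68 + 121)**2 = (8227/68)**2 = 67683529/4624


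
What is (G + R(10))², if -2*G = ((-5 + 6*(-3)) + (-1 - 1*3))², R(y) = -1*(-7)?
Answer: 511225/4 ≈ 1.2781e+5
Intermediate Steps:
R(y) = 7
G = -729/2 (G = -((-5 + 6*(-3)) + (-1 - 1*3))²/2 = -((-5 - 18) + (-1 - 3))²/2 = -(-23 - 4)²/2 = -½*(-27)² = -½*729 = -729/2 ≈ -364.50)
(G + R(10))² = (-729/2 + 7)² = (-715/2)² = 511225/4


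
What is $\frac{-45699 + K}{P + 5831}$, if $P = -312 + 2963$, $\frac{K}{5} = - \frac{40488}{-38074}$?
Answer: $- \frac{869870643}{161471834} \approx -5.3871$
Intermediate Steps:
$K = \frac{101220}{19037}$ ($K = 5 \left(- \frac{40488}{-38074}\right) = 5 \left(\left(-40488\right) \left(- \frac{1}{38074}\right)\right) = 5 \cdot \frac{20244}{19037} = \frac{101220}{19037} \approx 5.317$)
$P = 2651$
$\frac{-45699 + K}{P + 5831} = \frac{-45699 + \frac{101220}{19037}}{2651 + 5831} = - \frac{869870643}{19037 \cdot 8482} = \left(- \frac{869870643}{19037}\right) \frac{1}{8482} = - \frac{869870643}{161471834}$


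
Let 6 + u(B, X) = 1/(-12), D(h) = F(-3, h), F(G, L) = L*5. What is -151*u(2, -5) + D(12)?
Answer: 11743/12 ≈ 978.58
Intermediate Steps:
F(G, L) = 5*L
D(h) = 5*h
u(B, X) = -73/12 (u(B, X) = -6 + 1/(-12) = -6 - 1/12 = -73/12)
-151*u(2, -5) + D(12) = -151*(-73/12) + 5*12 = 11023/12 + 60 = 11743/12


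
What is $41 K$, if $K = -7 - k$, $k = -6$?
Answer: $-41$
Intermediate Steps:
$K = -1$ ($K = -7 - -6 = -7 + 6 = -1$)
$41 K = 41 \left(-1\right) = -41$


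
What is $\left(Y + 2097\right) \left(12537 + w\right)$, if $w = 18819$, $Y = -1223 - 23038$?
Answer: $-694974384$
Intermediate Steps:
$Y = -24261$
$\left(Y + 2097\right) \left(12537 + w\right) = \left(-24261 + 2097\right) \left(12537 + 18819\right) = \left(-22164\right) 31356 = -694974384$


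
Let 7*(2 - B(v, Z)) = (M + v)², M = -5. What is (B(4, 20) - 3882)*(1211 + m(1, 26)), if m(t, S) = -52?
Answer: -31479599/7 ≈ -4.4971e+6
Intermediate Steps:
B(v, Z) = 2 - (-5 + v)²/7
(B(4, 20) - 3882)*(1211 + m(1, 26)) = ((2 - (-5 + 4)²/7) - 3882)*(1211 - 52) = ((2 - ⅐*(-1)²) - 3882)*1159 = ((2 - ⅐*1) - 3882)*1159 = ((2 - ⅐) - 3882)*1159 = (13/7 - 3882)*1159 = -27161/7*1159 = -31479599/7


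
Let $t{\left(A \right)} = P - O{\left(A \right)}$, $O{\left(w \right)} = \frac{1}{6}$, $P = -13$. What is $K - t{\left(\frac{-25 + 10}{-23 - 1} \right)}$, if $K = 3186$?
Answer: $\frac{19195}{6} \approx 3199.2$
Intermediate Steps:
$O{\left(w \right)} = \frac{1}{6}$
$t{\left(A \right)} = - \frac{79}{6}$ ($t{\left(A \right)} = -13 - \frac{1}{6} = - \frac{79}{6}$)
$K - t{\left(\frac{-25 + 10}{-23 - 1} \right)} = 3186 - - \frac{79}{6} = 3186 + \frac{79}{6} = \frac{19195}{6}$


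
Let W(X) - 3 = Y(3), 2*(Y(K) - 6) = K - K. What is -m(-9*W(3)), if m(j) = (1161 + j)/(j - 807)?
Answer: 45/37 ≈ 1.2162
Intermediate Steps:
Y(K) = 6 (Y(K) = 6 + (K - K)/2 = 6 + (½)*0 = 6 + 0 = 6)
W(X) = 9 (W(X) = 3 + 6 = 9)
m(j) = (1161 + j)/(-807 + j)
-m(-9*W(3)) = -(1161 - 9*9)/(-807 - 9*9) = -(1161 - 81)/(-807 - 81) = -1080/(-888) = -(-1)*1080/888 = -1*(-45/37) = 45/37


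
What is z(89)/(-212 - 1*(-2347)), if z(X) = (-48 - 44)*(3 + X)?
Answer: -8464/2135 ≈ -3.9644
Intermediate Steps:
z(X) = -276 - 92*X (z(X) = -92*(3 + X) = -276 - 92*X)
z(89)/(-212 - 1*(-2347)) = (-276 - 92*89)/(-212 - 1*(-2347)) = (-276 - 8188)/(-212 + 2347) = -8464/2135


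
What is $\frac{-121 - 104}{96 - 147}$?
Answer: $\frac{75}{17} \approx 4.4118$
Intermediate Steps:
$\frac{-121 - 104}{96 - 147} = - \frac{225}{-51} = \left(-225\right) \left(- \frac{1}{51}\right) = \frac{75}{17}$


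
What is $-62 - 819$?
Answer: $-881$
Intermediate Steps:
$-62 - 819 = -881$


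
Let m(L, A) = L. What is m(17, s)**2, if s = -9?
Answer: 289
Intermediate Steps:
m(17, s)**2 = 17**2 = 289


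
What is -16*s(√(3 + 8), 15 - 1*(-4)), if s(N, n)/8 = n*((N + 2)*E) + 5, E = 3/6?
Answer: -3072 - 1216*√11 ≈ -7105.0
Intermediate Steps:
E = ½ (E = 3*(⅙) = ½ ≈ 0.50000)
s(N, n) = 40 + 8*n*(1 + N/2) (s(N, n) = 8*(n*((N + 2)*(½)) + 5) = 8*(n*((2 + N)*(½)) + 5) = 8*(n*(1 + N/2) + 5) = 8*(5 + n*(1 + N/2)) = 40 + 8*n*(1 + N/2))
-16*s(√(3 + 8), 15 - 1*(-4)) = -16*(40 + 8*(15 - 1*(-4)) + 4*√(3 + 8)*(15 - 1*(-4))) = -16*(40 + 8*(15 + 4) + 4*√11*(15 + 4)) = -16*(40 + 8*19 + 4*√11*19) = -16*(40 + 152 + 76*√11) = -16*(192 + 76*√11) = -3072 - 1216*√11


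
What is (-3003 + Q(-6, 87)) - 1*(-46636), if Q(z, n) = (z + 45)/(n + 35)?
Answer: 5323265/122 ≈ 43633.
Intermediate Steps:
Q(z, n) = (45 + z)/(35 + n)
(-3003 + Q(-6, 87)) - 1*(-46636) = (-3003 + (45 - 6)/(35 + 87)) - 1*(-46636) = (-3003 + 39/122) + 46636 = -366327/122 + 46636 = 5323265/122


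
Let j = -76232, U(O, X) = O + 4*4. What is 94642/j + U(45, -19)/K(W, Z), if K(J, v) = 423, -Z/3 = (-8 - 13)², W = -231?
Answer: -17691707/16123068 ≈ -1.0973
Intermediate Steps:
U(O, X) = 16 + O (U(O, X) = O + 16 = 16 + O)
Z = -1323 (Z = -3*(-8 - 13)² = -3*(-21)² = -3*441 = -1323)
94642/j + U(45, -19)/K(W, Z) = 94642/(-76232) + (16 + 45)/423 = 94642*(-1/76232) + 61*(1/423) = -47321/38116 + 61/423 = -17691707/16123068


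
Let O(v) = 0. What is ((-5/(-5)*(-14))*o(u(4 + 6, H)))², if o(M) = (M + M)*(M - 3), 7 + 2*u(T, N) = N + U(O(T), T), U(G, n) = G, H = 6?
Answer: 2401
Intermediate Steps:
u(T, N) = -7/2 + N/2 (u(T, N) = -7/2 + (N + 0)/2 = -7/2 + N/2)
o(M) = 2*M*(-3 + M) (o(M) = (2*M)*(-3 + M) = 2*M*(-3 + M))
((-5/(-5)*(-14))*o(u(4 + 6, H)))² = ((-5/(-5)*(-14))*(2*(-7/2 + (½)*6)*(-3 + (-7/2 + (½)*6))))² = ((-5*(-⅕)*(-14))*(2*(-7/2 + 3)*(-3 + (-7/2 + 3))))² = ((1*(-14))*(2*(-½)*(-3 - ½)))² = (-28*(-1)*(-7)/(2*2))² = (-14*7/2)² = (-49)² = 2401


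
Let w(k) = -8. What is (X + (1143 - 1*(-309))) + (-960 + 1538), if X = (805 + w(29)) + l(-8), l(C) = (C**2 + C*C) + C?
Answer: 2947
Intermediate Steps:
l(C) = C + 2*C**2 (l(C) = (C**2 + C**2) + C = 2*C**2 + C = C + 2*C**2)
X = 917 (X = (805 - 8) - 8*(1 + 2*(-8)) = 797 - 8*(1 - 16) = 797 - 8*(-15) = 797 + 120 = 917)
(X + (1143 - 1*(-309))) + (-960 + 1538) = (917 + (1143 - 1*(-309))) + (-960 + 1538) = (917 + (1143 + 309)) + 578 = (917 + 1452) + 578 = 2369 + 578 = 2947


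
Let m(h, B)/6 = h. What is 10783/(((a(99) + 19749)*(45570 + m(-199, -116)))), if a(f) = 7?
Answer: 10783/876692256 ≈ 1.2300e-5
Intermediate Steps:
m(h, B) = 6*h
10783/(((a(99) + 19749)*(45570 + m(-199, -116)))) = 10783/(((7 + 19749)*(45570 + 6*(-199)))) = 10783/((19756*(45570 - 1194))) = 10783/((19756*44376)) = 10783/876692256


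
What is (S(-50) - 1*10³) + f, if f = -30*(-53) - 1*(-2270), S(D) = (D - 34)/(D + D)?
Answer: 71521/25 ≈ 2860.8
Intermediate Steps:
S(D) = (-34 + D)/(2*D) (S(D) = (-34 + D)/((2*D)) = (-34 + D)*(1/(2*D)) = (-34 + D)/(2*D))
f = 3860 (f = 1590 + 2270 = 3860)
(S(-50) - 1*10³) + f = ((½)*(-34 - 50)/(-50) - 1*10³) + 3860 = ((½)*(-1/50)*(-84) - 1*1000) + 3860 = (21/25 - 1000) + 3860 = -24979/25 + 3860 = 71521/25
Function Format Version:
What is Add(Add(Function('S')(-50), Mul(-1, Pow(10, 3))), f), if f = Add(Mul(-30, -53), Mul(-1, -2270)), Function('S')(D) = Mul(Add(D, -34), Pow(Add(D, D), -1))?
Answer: Rational(71521, 25) ≈ 2860.8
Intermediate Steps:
Function('S')(D) = Mul(Rational(1, 2), Pow(D, -1), Add(-34, D)) (Function('S')(D) = Mul(Add(-34, D), Pow(Mul(2, D), -1)) = Mul(Add(-34, D), Mul(Rational(1, 2), Pow(D, -1))) = Mul(Rational(1, 2), Pow(D, -1), Add(-34, D)))
f = 3860 (f = Add(1590, 2270) = 3860)
Add(Add(Function('S')(-50), Mul(-1, Pow(10, 3))), f) = Add(Add(Mul(Rational(1, 2), Pow(-50, -1), Add(-34, -50)), Mul(-1, Pow(10, 3))), 3860) = Add(Add(Mul(Rational(1, 2), Rational(-1, 50), -84), Mul(-1, 1000)), 3860) = Add(Add(Rational(21, 25), -1000), 3860) = Add(Rational(-24979, 25), 3860) = Rational(71521, 25)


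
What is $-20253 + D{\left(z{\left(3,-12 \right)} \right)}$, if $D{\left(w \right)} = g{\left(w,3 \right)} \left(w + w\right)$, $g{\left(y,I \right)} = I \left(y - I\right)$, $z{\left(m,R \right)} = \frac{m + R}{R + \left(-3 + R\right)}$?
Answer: $- \frac{60775}{3} \approx -20258.0$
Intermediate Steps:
$z{\left(m,R \right)} = \frac{R + m}{-3 + 2 R}$
$D{\left(w \right)} = 2 w \left(-9 + 3 w\right)$ ($D{\left(w \right)} = 3 \left(w - 3\right) \left(w + w\right) = 3 \left(w - 3\right) 2 w = 3 \left(-3 + w\right) 2 w = \left(-9 + 3 w\right) 2 w = 2 w \left(-9 + 3 w\right)$)
$-20253 + D{\left(z{\left(3,-12 \right)} \right)} = -20253 + 6 \frac{-12 + 3}{-3 + 2 \left(-12\right)} \left(-3 + \frac{-12 + 3}{-3 + 2 \left(-12\right)}\right) = -20253 + 6 \frac{1}{-3 - 24} \left(-9\right) \left(-3 + \frac{1}{-3 - 24} \left(-9\right)\right) = -20253 + 6 \frac{1}{-27} \left(-9\right) \left(-3 + \frac{1}{-27} \left(-9\right)\right) = -20253 + 6 \left(\left(- \frac{1}{27}\right) \left(-9\right)\right) \left(-3 - - \frac{1}{3}\right) = -20253 + 6 \cdot \frac{1}{3} \left(-3 + \frac{1}{3}\right) = -20253 + 6 \cdot \frac{1}{3} \left(- \frac{8}{3}\right) = -20253 - \frac{16}{3} = - \frac{60775}{3}$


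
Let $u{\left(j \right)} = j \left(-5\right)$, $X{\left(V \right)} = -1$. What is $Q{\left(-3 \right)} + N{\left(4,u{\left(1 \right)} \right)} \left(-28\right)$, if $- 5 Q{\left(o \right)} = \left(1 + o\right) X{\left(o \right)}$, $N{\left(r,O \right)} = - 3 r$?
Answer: $\frac{1678}{5} \approx 335.6$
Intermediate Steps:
$u{\left(j \right)} = - 5 j$
$Q{\left(o \right)} = \frac{1}{5} + \frac{o}{5}$ ($Q{\left(o \right)} = - \frac{\left(1 + o\right) \left(-1\right)}{5} = - \frac{-1 - o}{5} = \frac{1}{5} + \frac{o}{5}$)
$Q{\left(-3 \right)} + N{\left(4,u{\left(1 \right)} \right)} \left(-28\right) = \left(\frac{1}{5} + \frac{1}{5} \left(-3\right)\right) + \left(-3\right) 4 \left(-28\right) = \left(\frac{1}{5} - \frac{3}{5}\right) - -336 = - \frac{2}{5} + 336 = \frac{1678}{5}$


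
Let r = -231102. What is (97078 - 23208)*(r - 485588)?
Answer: -52941890300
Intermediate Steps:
(97078 - 23208)*(r - 485588) = (97078 - 23208)*(-231102 - 485588) = 73870*(-716690) = -52941890300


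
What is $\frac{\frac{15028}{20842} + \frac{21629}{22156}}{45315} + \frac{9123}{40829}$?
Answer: $\frac{623967217490489}{2792029798196420} \approx 0.22348$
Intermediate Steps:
$\frac{\frac{15028}{20842} + \frac{21629}{22156}}{45315} + \frac{9123}{40829} = \left(15028 \cdot \frac{1}{20842} + 21629 \cdot \frac{1}{22156}\right) \frac{1}{45315} + 9123 \cdot \frac{1}{40829} = \left(\frac{442}{613} + \frac{21629}{22156}\right) \frac{1}{45315} + \frac{9123}{40829} = \frac{23051529}{13581628} \cdot \frac{1}{45315} + \frac{9123}{40829} = \frac{2561281}{68383496980} + \frac{9123}{40829} = \frac{623967217490489}{2792029798196420}$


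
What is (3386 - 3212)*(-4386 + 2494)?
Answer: -329208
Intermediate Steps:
(3386 - 3212)*(-4386 + 2494) = 174*(-1892) = -329208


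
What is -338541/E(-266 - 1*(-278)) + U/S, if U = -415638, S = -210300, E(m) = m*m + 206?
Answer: -3383319/3505 ≈ -965.28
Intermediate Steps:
E(m) = 206 + m² (E(m) = m² + 206 = 206 + m²)
-338541/E(-266 - 1*(-278)) + U/S = -338541/(206 + (-266 - 1*(-278))²) - 415638/(-210300) = -338541/(206 + (-266 + 278)²) - 415638*(-1/210300) = -338541/(206 + 12²) + 69273/35050 = -338541/(206 + 144) + 69273/35050 = -338541/350 + 69273/35050 = -338541*1/350 + 69273/35050 = -48363/50 + 69273/35050 = -3383319/3505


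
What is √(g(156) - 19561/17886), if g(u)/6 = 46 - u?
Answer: I*√211489805406/17886 ≈ 25.712*I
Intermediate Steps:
g(u) = 276 - 6*u (g(u) = 6*(46 - u) = 276 - 6*u)
√(g(156) - 19561/17886) = √((276 - 6*156) - 19561/17886) = √((276 - 936) - 19561*1/17886) = √(-660 - 19561/17886) = √(-11824321/17886) = I*√211489805406/17886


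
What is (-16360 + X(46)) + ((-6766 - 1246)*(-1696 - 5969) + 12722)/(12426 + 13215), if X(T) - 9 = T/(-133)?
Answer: -971280427/69597 ≈ -13956.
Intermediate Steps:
X(T) = 9 - T/133 (X(T) = 9 + T/(-133) = 9 + T*(-1/133) = 9 - T/133)
(-16360 + X(46)) + ((-6766 - 1246)*(-1696 - 5969) + 12722)/(12426 + 13215) = (-16360 + (9 - 1/133*46)) + ((-6766 - 1246)*(-1696 - 5969) + 12722)/(12426 + 13215) = (-16360 + (9 - 46/133)) + (-8012*(-7665) + 12722)/25641 = (-16360 + 1151/133) + (61411980 + 12722)*(1/25641) = -2174729/133 + 61424702*(1/25641) = -2174729/133 + 61424702/25641 = -971280427/69597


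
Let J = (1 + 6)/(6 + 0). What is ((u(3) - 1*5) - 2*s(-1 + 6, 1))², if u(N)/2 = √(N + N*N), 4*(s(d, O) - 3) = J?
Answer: 26233/144 - 278*√3/3 ≈ 21.670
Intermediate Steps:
J = 7/6 ≈ 1.1667
s(d, O) = 79/24 (s(d, O) = 3 + (¼)*(7/6) = 3 + 7/24 = 79/24)
u(N) = 2*√(N + N²) (u(N) = 2*√(N + N*N) = 2*√(N + N²))
((u(3) - 1*5) - 2*s(-1 + 6, 1))² = ((2*√(3*(1 + 3)) - 1*5) - 2*79/24)² = ((2*√(3*4) - 5) - 79/12)² = ((2*√12 - 5) - 79/12)² = ((2*(2*√3) - 5) - 79/12)² = ((4*√3 - 5) - 79/12)² = ((-5 + 4*√3) - 79/12)² = (-139/12 + 4*√3)²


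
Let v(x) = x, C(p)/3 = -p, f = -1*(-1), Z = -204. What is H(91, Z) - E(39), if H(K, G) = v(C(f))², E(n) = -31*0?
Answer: 9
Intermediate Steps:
E(n) = 0
f = 1
C(p) = -3*p (C(p) = 3*(-p) = -3*p)
H(K, G) = 9 (H(K, G) = (-3*1)² = (-3)² = 9)
H(91, Z) - E(39) = 9 - 1*0 = 9 + 0 = 9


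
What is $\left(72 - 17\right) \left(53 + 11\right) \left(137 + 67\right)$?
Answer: $718080$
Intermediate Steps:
$\left(72 - 17\right) \left(53 + 11\right) \left(137 + 67\right) = 55 \cdot 64 \cdot 204 = 3520 \cdot 204 = 718080$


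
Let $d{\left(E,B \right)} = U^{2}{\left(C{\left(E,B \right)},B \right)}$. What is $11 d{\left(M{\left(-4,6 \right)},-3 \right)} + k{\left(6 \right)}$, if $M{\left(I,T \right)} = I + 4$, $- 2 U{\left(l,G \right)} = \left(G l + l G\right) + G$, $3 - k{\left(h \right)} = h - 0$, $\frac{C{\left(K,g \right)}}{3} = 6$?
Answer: $\frac{135519}{4} \approx 33880.0$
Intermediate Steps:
$C{\left(K,g \right)} = 18$ ($C{\left(K,g \right)} = 3 \cdot 6 = 18$)
$k{\left(h \right)} = 3 - h$ ($k{\left(h \right)} = 3 - \left(h - 0\right) = 3 - \left(h + 0\right) = 3 - h$)
$U{\left(l,G \right)} = - \frac{G}{2} - G l$ ($U{\left(l,G \right)} = - \frac{\left(G l + l G\right) + G}{2} = - \frac{\left(G l + G l\right) + G}{2} = - \frac{2 G l + G}{2} = - \frac{G + 2 G l}{2} = - \frac{G}{2} - G l$)
$M{\left(I,T \right)} = 4 + I$
$d{\left(E,B \right)} = \frac{1369 B^{2}}{4}$ ($d{\left(E,B \right)} = \left(- B \left(\frac{1}{2} + 18\right)\right)^{2} = \left(\left(-1\right) B \frac{37}{2}\right)^{2} = \left(- \frac{37 B}{2}\right)^{2} = \frac{1369 B^{2}}{4}$)
$11 d{\left(M{\left(-4,6 \right)},-3 \right)} + k{\left(6 \right)} = 11 \frac{1369 \left(-3\right)^{2}}{4} + \left(3 - 6\right) = 11 \cdot \frac{1369}{4} \cdot 9 + \left(3 - 6\right) = 11 \cdot \frac{12321}{4} - 3 = \frac{135531}{4} - 3 = \frac{135519}{4}$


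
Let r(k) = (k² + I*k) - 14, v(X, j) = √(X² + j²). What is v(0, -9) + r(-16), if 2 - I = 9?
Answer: 363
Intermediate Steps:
I = -7 (I = 2 - 1*9 = 2 - 9 = -7)
r(k) = -14 + k² - 7*k (r(k) = (k² - 7*k) - 14 = -14 + k² - 7*k)
v(0, -9) + r(-16) = √(0² + (-9)²) + (-14 + (-16)² - 7*(-16)) = √(0 + 81) + (-14 + 256 + 112) = √81 + 354 = 9 + 354 = 363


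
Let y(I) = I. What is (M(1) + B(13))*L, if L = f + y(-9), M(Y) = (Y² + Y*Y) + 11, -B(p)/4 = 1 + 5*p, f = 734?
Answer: -181975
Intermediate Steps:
B(p) = -4 - 20*p (B(p) = -4*(1 + 5*p) = -4 - 20*p)
M(Y) = 11 + 2*Y² (M(Y) = (Y² + Y²) + 11 = 2*Y² + 11 = 11 + 2*Y²)
L = 725 (L = 734 - 9 = 725)
(M(1) + B(13))*L = ((11 + 2*1²) + (-4 - 20*13))*725 = ((11 + 2*1) + (-4 - 260))*725 = ((11 + 2) - 264)*725 = (13 - 264)*725 = -251*725 = -181975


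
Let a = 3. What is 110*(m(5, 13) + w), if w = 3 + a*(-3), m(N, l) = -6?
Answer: -1320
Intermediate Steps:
w = -6 (w = 3 + 3*(-3) = 3 - 9 = -6)
110*(m(5, 13) + w) = 110*(-6 - 6) = 110*(-12) = -1320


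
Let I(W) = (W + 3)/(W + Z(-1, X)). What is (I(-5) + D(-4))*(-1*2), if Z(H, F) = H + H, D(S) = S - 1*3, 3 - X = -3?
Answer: 94/7 ≈ 13.429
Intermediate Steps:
X = 6 (X = 3 - 1*(-3) = 3 + 3 = 6)
D(S) = -3 + S (D(S) = S - 3 = -3 + S)
Z(H, F) = 2*H
I(W) = (3 + W)/(-2 + W) (I(W) = (W + 3)/(W + 2*(-1)) = (3 + W)/(W - 2) = (3 + W)/(-2 + W))
(I(-5) + D(-4))*(-1*2) = ((3 - 5)/(-2 - 5) + (-3 - 4))*(-1*2) = (-2/(-7) - 7)*(-2) = (-1/7*(-2) - 7)*(-2) = (2/7 - 7)*(-2) = -47/7*(-2) = 94/7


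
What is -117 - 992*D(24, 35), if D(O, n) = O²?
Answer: -571509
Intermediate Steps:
-117 - 992*D(24, 35) = -117 - 992*24² = -117 - 992*576 = -117 - 571392 = -571509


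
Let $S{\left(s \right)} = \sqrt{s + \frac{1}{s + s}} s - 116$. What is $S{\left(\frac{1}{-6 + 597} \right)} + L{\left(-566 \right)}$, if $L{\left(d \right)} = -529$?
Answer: $-645 + \frac{\sqrt{412852506}}{698562} \approx -644.97$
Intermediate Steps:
$S{\left(s \right)} = -116 + s \sqrt{s + \frac{1}{2 s}}$ ($S{\left(s \right)} = \sqrt{s + \frac{1}{2 s}} s - 116 = s \sqrt{s + \frac{1}{2 s}} - 116 = -116 + s \sqrt{s + \frac{1}{2 s}}$)
$S{\left(\frac{1}{-6 + 597} \right)} + L{\left(-566 \right)} = \left(-116 + \frac{\sqrt{\frac{2}{\frac{1}{-6 + 597}} + \frac{4}{-6 + 597}}}{2 \left(-6 + 597\right)}\right) - 529 = \left(-116 + \frac{\sqrt{\frac{2}{\frac{1}{591}} + \frac{4}{591}}}{2 \cdot 591}\right) - 529 = \left(-116 + \frac{1}{2} \cdot \frac{1}{591} \sqrt{2 \frac{1}{\frac{1}{591}} + 4 \cdot \frac{1}{591}}\right) - 529 = \left(-116 + \frac{1}{2} \cdot \frac{1}{591} \sqrt{2 \cdot 591 + \frac{4}{591}}\right) - 529 = \left(-116 + \frac{1}{2} \cdot \frac{1}{591} \sqrt{1182 + \frac{4}{591}}\right) - 529 = \left(-116 + \frac{1}{2} \cdot \frac{1}{591} \sqrt{\frac{698566}{591}}\right) - 529 = \left(-116 + \frac{1}{2} \cdot \frac{1}{591} \frac{\sqrt{412852506}}{591}\right) - 529 = \left(-116 + \frac{\sqrt{412852506}}{698562}\right) - 529 = -645 + \frac{\sqrt{412852506}}{698562}$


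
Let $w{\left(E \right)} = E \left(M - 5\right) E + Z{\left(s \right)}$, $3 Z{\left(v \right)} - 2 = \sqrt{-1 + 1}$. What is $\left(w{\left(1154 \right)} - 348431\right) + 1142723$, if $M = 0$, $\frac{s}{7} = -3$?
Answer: $- \frac{17592862}{3} \approx -5.8643 \cdot 10^{6}$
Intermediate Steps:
$s = -21$ ($s = 7 \left(-3\right) = -21$)
$Z{\left(v \right)} = \frac{2}{3}$ ($Z{\left(v \right)} = \frac{2}{3} + \frac{\sqrt{-1 + 1}}{3} = \frac{2}{3} + \frac{\sqrt{0}}{3} = \frac{2}{3} + \frac{1}{3} \cdot 0 = \frac{2}{3} + 0 = \frac{2}{3}$)
$w{\left(E \right)} = \frac{2}{3} - 5 E^{2}$ ($w{\left(E \right)} = E \left(0 - 5\right) E + \frac{2}{3} = E \left(-5\right) E + \frac{2}{3} = - 5 E E + \frac{2}{3} = - 5 E^{2} + \frac{2}{3} = \frac{2}{3} - 5 E^{2}$)
$\left(w{\left(1154 \right)} - 348431\right) + 1142723 = \left(\left(\frac{2}{3} - 5 \cdot 1154^{2}\right) - 348431\right) + 1142723 = \left(\left(\frac{2}{3} - 6658580\right) - 348431\right) + 1142723 = \left(- \frac{19975738}{3} - 348431\right) + 1142723 = - \frac{21021031}{3} + 1142723 = - \frac{17592862}{3}$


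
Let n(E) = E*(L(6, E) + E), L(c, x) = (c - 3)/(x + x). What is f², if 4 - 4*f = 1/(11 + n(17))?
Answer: 1452025/1454436 ≈ 0.99834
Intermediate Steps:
L(c, x) = (-3 + c)/(2*x) (L(c, x) = (-3 + c)/((2*x)) = (-3 + c)*(1/(2*x)) = (-3 + c)/(2*x))
n(E) = E*(E + 3/(2*E)) (n(E) = E*((-3 + 6)/(2*E) + E) = E*((½)*3/E + E) = E*(3/(2*E) + E) = E*(E + 3/(2*E)))
f = 1205/1206 (f = 1 - 1/(4*(11 + (3/2 + 17²))) = 1 - 1/(4*(11 + (3/2 + 289))) = 1 - 1/(4*(11 + 581/2)) = 1 - 1/(4*603/2) = 1 - ¼*2/603 = 1 - 1/1206 = 1205/1206 ≈ 0.99917)
f² = (1205/1206)² = 1452025/1454436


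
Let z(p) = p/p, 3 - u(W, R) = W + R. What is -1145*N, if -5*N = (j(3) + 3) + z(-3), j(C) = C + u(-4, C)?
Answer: 2519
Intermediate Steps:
u(W, R) = 3 - R - W (u(W, R) = 3 - (W + R) = 3 - (R + W) = 3 + (-R - W) = 3 - R - W)
j(C) = 7 (j(C) = C + (3 - C - 1*(-4)) = C + (3 - C + 4) = C + (7 - C) = 7)
z(p) = 1
N = -11/5 (N = -((7 + 3) + 1)/5 = -(10 + 1)/5 = -1/5*11 = -11/5 ≈ -2.2000)
-1145*N = -1145*(-11/5) = 2519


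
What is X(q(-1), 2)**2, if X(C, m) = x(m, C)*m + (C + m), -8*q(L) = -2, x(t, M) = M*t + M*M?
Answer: 729/64 ≈ 11.391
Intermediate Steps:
x(t, M) = M**2 + M*t (x(t, M) = M*t + M**2 = M**2 + M*t)
q(L) = 1/4 (q(L) = -1/8*(-2) = 1/4)
X(C, m) = C + m + C*m*(C + m) (X(C, m) = (C*(C + m))*m + (C + m) = C*m*(C + m) + (C + m) = C + m + C*m*(C + m))
X(q(-1), 2)**2 = (1/4 + 2 + (1/4)*2*(1/4 + 2))**2 = (1/4 + 2 + (1/4)*2*(9/4))**2 = (1/4 + 2 + 9/8)**2 = (27/8)**2 = 729/64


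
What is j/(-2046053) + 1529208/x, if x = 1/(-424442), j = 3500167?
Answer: -1328011368749958775/2046053 ≈ -6.4906e+11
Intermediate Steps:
x = -1/424442 ≈ -2.3560e-6
j/(-2046053) + 1529208/x = 3500167/(-2046053) + 1529208/(-1/424442) = 3500167*(-1/2046053) + 1529208*(-424442) = -3500167/2046053 - 649060101936 = -1328011368749958775/2046053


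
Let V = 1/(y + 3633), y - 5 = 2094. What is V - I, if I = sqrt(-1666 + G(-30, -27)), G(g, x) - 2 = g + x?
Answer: 1/5732 - I*sqrt(1721) ≈ 0.00017446 - 41.485*I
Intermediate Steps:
y = 2099 (y = 5 + 2094 = 2099)
G(g, x) = 2 + g + x (G(g, x) = 2 + (g + x) = 2 + g + x)
V = 1/5732 (V = 1/(2099 + 3633) = 1/5732 ≈ 0.00017446)
I = I*sqrt(1721) (I = sqrt(-1666 + (2 - 30 - 27)) = sqrt(-1666 - 55) = sqrt(-1721) = I*sqrt(1721) ≈ 41.485*I)
V - I = 1/5732 - I*sqrt(1721)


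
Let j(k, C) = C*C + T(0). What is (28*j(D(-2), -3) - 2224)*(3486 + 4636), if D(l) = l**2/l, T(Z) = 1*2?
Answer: -15561752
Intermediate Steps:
T(Z) = 2
D(l) = l
j(k, C) = 2 + C**2 (j(k, C) = C*C + 2 = C**2 + 2 = 2 + C**2)
(28*j(D(-2), -3) - 2224)*(3486 + 4636) = (28*(2 + (-3)**2) - 2224)*(3486 + 4636) = (28*(2 + 9) - 2224)*8122 = (28*11 - 2224)*8122 = (308 - 2224)*8122 = -1916*8122 = -15561752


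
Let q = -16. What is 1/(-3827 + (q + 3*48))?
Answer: -1/3699 ≈ -0.00027034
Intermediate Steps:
1/(-3827 + (q + 3*48)) = 1/(-3827 + (-16 + 3*48)) = 1/(-3827 + (-16 + 144)) = 1/(-3827 + 128) = 1/(-3699) = -1/3699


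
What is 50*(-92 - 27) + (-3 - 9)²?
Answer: -5806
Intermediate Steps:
50*(-92 - 27) + (-3 - 9)² = 50*(-119) + (-12)² = -5950 + 144 = -5806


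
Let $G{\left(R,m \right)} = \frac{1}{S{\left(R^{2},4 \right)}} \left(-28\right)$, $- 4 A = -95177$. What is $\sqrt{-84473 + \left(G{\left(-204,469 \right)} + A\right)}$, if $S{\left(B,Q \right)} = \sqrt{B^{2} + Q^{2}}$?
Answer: $\frac{\sqrt{-2843793119144153536635 - 3030810076 \sqrt{108243217}}}{216486434} \approx 246.33 i$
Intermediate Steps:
$A = \frac{95177}{4}$ ($A = \left(- \frac{1}{4}\right) \left(-95177\right) = \frac{95177}{4} \approx 23794.0$)
$G{\left(R,m \right)} = - \frac{28}{\sqrt{16 + R^{4}}}$ ($G{\left(R,m \right)} = \frac{1}{\sqrt{\left(R^{2}\right)^{2} + 4^{2}}} \left(-28\right) = \frac{1}{\sqrt{R^{4} + 16}} \left(-28\right) = \frac{1}{\sqrt{16 + R^{4}}} \left(-28\right) = - \frac{28}{\sqrt{16 + R^{4}}}$)
$\sqrt{-84473 + \left(G{\left(-204,469 \right)} + A\right)} = \sqrt{-84473 + \left(- \frac{28}{\sqrt{16 + \left(-204\right)^{4}}} + \frac{95177}{4}\right)} = \sqrt{-84473 + \left(- \frac{28}{\sqrt{16 + 1731891456}} + \frac{95177}{4}\right)} = \sqrt{-84473 + \left(- \frac{28}{4 \sqrt{108243217}} + \frac{95177}{4}\right)} = \sqrt{-84473 + \left(- 28 \frac{\sqrt{108243217}}{432972868} + \frac{95177}{4}\right)} = \sqrt{-84473 + \left(- \frac{7 \sqrt{108243217}}{108243217} + \frac{95177}{4}\right)} = \sqrt{-84473 + \left(\frac{95177}{4} - \frac{7 \sqrt{108243217}}{108243217}\right)} = \sqrt{- \frac{242715}{4} - \frac{7 \sqrt{108243217}}{108243217}}$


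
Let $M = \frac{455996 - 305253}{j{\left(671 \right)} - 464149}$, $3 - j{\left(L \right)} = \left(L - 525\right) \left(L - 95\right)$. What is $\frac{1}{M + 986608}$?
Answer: $\frac{548242}{540899792393} \approx 1.0136 \cdot 10^{-6}$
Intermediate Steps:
$j{\left(L \right)} = 3 - \left(-525 + L\right) \left(-95 + L\right)$ ($j{\left(L \right)} = 3 - \left(L - 525\right) \left(L - 95\right) = 3 - \left(-525 + L\right) \left(-95 + L\right)$)
$M = - \frac{150743}{548242}$ ($M = \frac{455996 - 305253}{\left(-49872 - 671^{2} + 620 \cdot 671\right) - 464149} = \frac{150743}{\left(-49872 - 450241 + 416020\right) - 464149} = \frac{150743}{-84093 - 464149} = \frac{150743}{-548242} = 150743 \left(- \frac{1}{548242}\right) = - \frac{150743}{548242} \approx -0.27496$)
$\frac{1}{M + 986608} = \frac{1}{- \frac{150743}{548242} + 986608} = \frac{1}{\frac{540899792393}{548242}} = \frac{548242}{540899792393}$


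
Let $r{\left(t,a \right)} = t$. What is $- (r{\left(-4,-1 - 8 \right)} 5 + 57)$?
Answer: $-37$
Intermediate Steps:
$- (r{\left(-4,-1 - 8 \right)} 5 + 57) = - (\left(-4\right) 5 + 57) = - (-20 + 57) = \left(-1\right) 37 = -37$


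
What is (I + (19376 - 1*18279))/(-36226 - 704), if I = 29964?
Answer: -31061/36930 ≈ -0.84108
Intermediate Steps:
(I + (19376 - 1*18279))/(-36226 - 704) = (29964 + (19376 - 1*18279))/(-36226 - 704) = (29964 + (19376 - 18279))/(-36930) = (29964 + 1097)*(-1/36930) = 31061*(-1/36930) = -31061/36930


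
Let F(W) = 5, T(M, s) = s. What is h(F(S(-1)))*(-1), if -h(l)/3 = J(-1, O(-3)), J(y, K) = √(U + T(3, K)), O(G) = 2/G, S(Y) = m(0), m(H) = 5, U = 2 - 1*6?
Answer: I*√42 ≈ 6.4807*I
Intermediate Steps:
U = -4 (U = 2 - 6 = -4)
S(Y) = 5
J(y, K) = √(-4 + K)
h(l) = -I*√42 (h(l) = -3*√(-4 + 2/(-3)) = -3*√(-4 + 2*(-⅓)) = -3*√(-4 - ⅔) = -I*√42)
h(F(S(-1)))*(-1) = -I*√42*(-1) = I*√42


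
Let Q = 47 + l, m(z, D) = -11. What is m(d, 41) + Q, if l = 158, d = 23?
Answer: 194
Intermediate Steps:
Q = 205 (Q = 47 + 158 = 205)
m(d, 41) + Q = -11 + 205 = 194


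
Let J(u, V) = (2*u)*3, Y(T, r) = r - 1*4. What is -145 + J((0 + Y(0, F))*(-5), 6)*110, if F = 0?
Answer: 13055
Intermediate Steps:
Y(T, r) = -4 + r (Y(T, r) = r - 4 = -4 + r)
J(u, V) = 6*u
-145 + J((0 + Y(0, F))*(-5), 6)*110 = -145 + (6*((0 + (-4 + 0))*(-5)))*110 = -145 + (6*((0 - 4)*(-5)))*110 = -145 + (6*(-4*(-5)))*110 = -145 + (6*20)*110 = -145 + 120*110 = -145 + 13200 = 13055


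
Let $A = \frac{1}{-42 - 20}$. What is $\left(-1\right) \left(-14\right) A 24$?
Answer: $- \frac{168}{31} \approx -5.4194$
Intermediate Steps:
$A = - \frac{1}{62}$ ($A = \frac{1}{-62} = - \frac{1}{62} \approx -0.016129$)
$\left(-1\right) \left(-14\right) A 24 = \left(-1\right) \left(-14\right) \left(- \frac{1}{62}\right) 24 = 14 \left(- \frac{1}{62}\right) 24 = \left(- \frac{7}{31}\right) 24 = - \frac{168}{31}$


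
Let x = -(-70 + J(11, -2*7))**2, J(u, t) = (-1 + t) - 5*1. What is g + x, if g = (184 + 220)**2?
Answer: 155116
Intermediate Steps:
g = 163216 (g = 404**2 = 163216)
J(u, t) = -6 + t (J(u, t) = (-1 + t) - 5 = -6 + t)
x = -8100 (x = -(-70 + (-6 - 2*7))**2 = -(-70 + (-6 - 14))**2 = -(-70 - 20)**2 = -1*(-90)**2 = -1*8100 = -8100)
g + x = 163216 - 8100 = 155116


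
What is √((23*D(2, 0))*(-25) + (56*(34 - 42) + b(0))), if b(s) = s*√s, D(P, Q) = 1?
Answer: I*√1023 ≈ 31.984*I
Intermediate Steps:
b(s) = s^(3/2)
√((23*D(2, 0))*(-25) + (56*(34 - 42) + b(0))) = √((23*1)*(-25) + (56*(34 - 42) + 0^(3/2))) = √(23*(-25) + (56*(-8) + 0)) = √(-575 + (-448 + 0)) = √(-575 - 448) = √(-1023) = I*√1023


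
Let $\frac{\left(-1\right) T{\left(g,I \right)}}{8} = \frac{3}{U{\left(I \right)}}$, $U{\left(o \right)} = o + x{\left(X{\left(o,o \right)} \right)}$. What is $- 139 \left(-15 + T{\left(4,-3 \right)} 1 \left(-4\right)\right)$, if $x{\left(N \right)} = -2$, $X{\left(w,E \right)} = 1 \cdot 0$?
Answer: $\frac{23769}{5} \approx 4753.8$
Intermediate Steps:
$X{\left(w,E \right)} = 0$
$U{\left(o \right)} = -2 + o$ ($U{\left(o \right)} = o - 2 = -2 + o$)
$T{\left(g,I \right)} = - \frac{24}{-2 + I}$ ($T{\left(g,I \right)} = - 8 \frac{3}{-2 + I} = - \frac{24}{-2 + I}$)
$- 139 \left(-15 + T{\left(4,-3 \right)} 1 \left(-4\right)\right) = - 139 \left(-15 + - \frac{24}{-2 - 3} \cdot 1 \left(-4\right)\right) = - 139 \left(-15 + - \frac{24}{-5} \cdot 1 \left(-4\right)\right) = - 139 \left(-15 + \left(-24\right) \left(- \frac{1}{5}\right) 1 \left(-4\right)\right) = - 139 \left(-15 + \frac{24}{5} \cdot 1 \left(-4\right)\right) = - 139 \left(-15 + \frac{24}{5} \left(-4\right)\right) = - 139 \left(-15 - \frac{96}{5}\right) = \left(-139\right) \left(- \frac{171}{5}\right) = \frac{23769}{5}$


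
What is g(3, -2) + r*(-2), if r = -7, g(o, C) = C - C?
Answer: 14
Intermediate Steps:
g(o, C) = 0
g(3, -2) + r*(-2) = 0 - 7*(-2) = 0 + 14 = 14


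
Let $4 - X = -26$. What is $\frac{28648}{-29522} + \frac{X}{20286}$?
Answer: $- \frac{48355639}{49906941} \approx -0.96892$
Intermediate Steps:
$X = 30$ ($X = 4 - -26 = 4 + 26 = 30$)
$\frac{28648}{-29522} + \frac{X}{20286} = \frac{28648}{-29522} + \frac{30}{20286} = 28648 \left(- \frac{1}{29522}\right) + 30 \cdot \frac{1}{20286} = - \frac{14324}{14761} + \frac{5}{3381} = - \frac{48355639}{49906941}$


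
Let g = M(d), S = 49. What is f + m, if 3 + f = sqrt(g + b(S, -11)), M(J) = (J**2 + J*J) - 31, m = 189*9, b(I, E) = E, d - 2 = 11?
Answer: 1698 + 2*sqrt(74) ≈ 1715.2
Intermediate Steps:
d = 13 (d = 2 + 11 = 13)
m = 1701
M(J) = -31 + 2*J**2 (M(J) = (J**2 + J**2) - 31 = 2*J**2 - 31 = -31 + 2*J**2)
g = 307 (g = -31 + 2*13**2 = -31 + 2*169 = -31 + 338 = 307)
f = -3 + 2*sqrt(74) (f = -3 + sqrt(307 - 11) = -3 + sqrt(296) = -3 + 2*sqrt(74) ≈ 14.205)
f + m = (-3 + 2*sqrt(74)) + 1701 = 1698 + 2*sqrt(74)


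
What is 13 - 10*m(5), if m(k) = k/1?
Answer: -37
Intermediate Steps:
m(k) = k (m(k) = k*1 = k)
13 - 10*m(5) = 13 - 10*5 = 13 - 50 = -37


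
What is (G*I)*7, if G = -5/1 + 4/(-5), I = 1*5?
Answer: -203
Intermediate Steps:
I = 5
G = -29/5 (G = -5*1 + 4*(-⅕) = -5 - ⅘ = -29/5 ≈ -5.8000)
(G*I)*7 = -29/5*5*7 = -29*7 = -203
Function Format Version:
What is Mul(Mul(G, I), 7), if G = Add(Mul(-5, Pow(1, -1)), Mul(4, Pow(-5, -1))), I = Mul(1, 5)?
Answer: -203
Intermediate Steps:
I = 5
G = Rational(-29, 5) (G = Add(Mul(-5, 1), Mul(4, Rational(-1, 5))) = Add(-5, Rational(-4, 5)) = Rational(-29, 5) ≈ -5.8000)
Mul(Mul(G, I), 7) = Mul(Mul(Rational(-29, 5), 5), 7) = Mul(-29, 7) = -203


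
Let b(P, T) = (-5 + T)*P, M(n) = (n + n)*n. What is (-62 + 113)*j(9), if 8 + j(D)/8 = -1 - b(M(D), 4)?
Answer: 62424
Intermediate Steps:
M(n) = 2*n² (M(n) = (2*n)*n = 2*n²)
b(P, T) = P*(-5 + T)
j(D) = -72 + 16*D² (j(D) = -64 + 8*(-1 - 2*D²*(-5 + 4)) = -64 + 8*(-1 - 2*D²*(-1)) = -64 + 8*(-1 - (-2)*D²) = -64 + 8*(-1 + 2*D²) = -64 + (-8 + 16*D²) = -72 + 16*D²)
(-62 + 113)*j(9) = (-62 + 113)*(-72 + 16*9²) = 51*(-72 + 16*81) = 51*(-72 + 1296) = 51*1224 = 62424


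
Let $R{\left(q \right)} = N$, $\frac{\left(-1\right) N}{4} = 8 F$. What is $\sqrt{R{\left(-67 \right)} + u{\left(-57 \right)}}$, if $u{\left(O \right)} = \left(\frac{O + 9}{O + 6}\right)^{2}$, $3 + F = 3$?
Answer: $\frac{16}{17} \approx 0.94118$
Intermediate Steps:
$F = 0$ ($F = -3 + 3 = 0$)
$N = 0$ ($N = - 4 \cdot 8 \cdot 0 = \left(-4\right) 0 = 0$)
$R{\left(q \right)} = 0$
$u{\left(O \right)} = \frac{\left(9 + O\right)^{2}}{\left(6 + O\right)^{2}}$ ($u{\left(O \right)} = \left(\frac{9 + O}{6 + O}\right)^{2} = \frac{\left(9 + O\right)^{2}}{\left(6 + O\right)^{2}}$)
$\sqrt{R{\left(-67 \right)} + u{\left(-57 \right)}} = \sqrt{0 + \frac{\left(9 - 57\right)^{2}}{\left(6 - 57\right)^{2}}} = \sqrt{0 + \frac{\left(-48\right)^{2}}{2601}} = \sqrt{0 + \frac{1}{2601} \cdot 2304} = \sqrt{0 + \frac{256}{289}} = \sqrt{\frac{256}{289}} = \frac{16}{17}$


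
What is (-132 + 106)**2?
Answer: 676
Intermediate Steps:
(-132 + 106)**2 = (-26)**2 = 676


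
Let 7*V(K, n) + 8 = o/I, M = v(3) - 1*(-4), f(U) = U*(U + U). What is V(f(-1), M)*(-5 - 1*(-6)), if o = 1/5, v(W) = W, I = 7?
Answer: -279/245 ≈ -1.1388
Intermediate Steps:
f(U) = 2*U**2 (f(U) = U*(2*U) = 2*U**2)
o = 1/5 ≈ 0.20000
M = 7 (M = 3 - 1*(-4) = 3 + 4 = 7)
V(K, n) = -279/245 (V(K, n) = -8/7 + ((1/5)/7)/7 = -8/7 + ((1/5)*(1/7))/7 = -8/7 + (1/7)*(1/35) = -8/7 + 1/245 = -279/245)
V(f(-1), M)*(-5 - 1*(-6)) = -279*(-5 - 1*(-6))/245 = -279*(-5 + 6)/245 = -279/245*1 = -279/245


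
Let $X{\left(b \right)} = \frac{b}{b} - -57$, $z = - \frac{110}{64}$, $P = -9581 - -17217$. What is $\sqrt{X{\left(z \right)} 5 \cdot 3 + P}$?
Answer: $\sqrt{8506} \approx 92.228$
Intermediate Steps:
$P = 7636$ ($P = -9581 + 17217 = 7636$)
$z = - \frac{55}{32}$ ($z = \left(-110\right) \frac{1}{64} = - \frac{55}{32} \approx -1.7188$)
$X{\left(b \right)} = 58$ ($X{\left(b \right)} = 1 + 57 = 58$)
$\sqrt{X{\left(z \right)} 5 \cdot 3 + P} = \sqrt{58 \cdot 5 \cdot 3 + 7636} = \sqrt{58 \cdot 15 + 7636} = \sqrt{870 + 7636} = \sqrt{8506}$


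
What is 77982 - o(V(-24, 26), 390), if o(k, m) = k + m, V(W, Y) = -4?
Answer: 77596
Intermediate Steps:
77982 - o(V(-24, 26), 390) = 77982 - (-4 + 390) = 77982 - 1*386 = 77982 - 386 = 77596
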